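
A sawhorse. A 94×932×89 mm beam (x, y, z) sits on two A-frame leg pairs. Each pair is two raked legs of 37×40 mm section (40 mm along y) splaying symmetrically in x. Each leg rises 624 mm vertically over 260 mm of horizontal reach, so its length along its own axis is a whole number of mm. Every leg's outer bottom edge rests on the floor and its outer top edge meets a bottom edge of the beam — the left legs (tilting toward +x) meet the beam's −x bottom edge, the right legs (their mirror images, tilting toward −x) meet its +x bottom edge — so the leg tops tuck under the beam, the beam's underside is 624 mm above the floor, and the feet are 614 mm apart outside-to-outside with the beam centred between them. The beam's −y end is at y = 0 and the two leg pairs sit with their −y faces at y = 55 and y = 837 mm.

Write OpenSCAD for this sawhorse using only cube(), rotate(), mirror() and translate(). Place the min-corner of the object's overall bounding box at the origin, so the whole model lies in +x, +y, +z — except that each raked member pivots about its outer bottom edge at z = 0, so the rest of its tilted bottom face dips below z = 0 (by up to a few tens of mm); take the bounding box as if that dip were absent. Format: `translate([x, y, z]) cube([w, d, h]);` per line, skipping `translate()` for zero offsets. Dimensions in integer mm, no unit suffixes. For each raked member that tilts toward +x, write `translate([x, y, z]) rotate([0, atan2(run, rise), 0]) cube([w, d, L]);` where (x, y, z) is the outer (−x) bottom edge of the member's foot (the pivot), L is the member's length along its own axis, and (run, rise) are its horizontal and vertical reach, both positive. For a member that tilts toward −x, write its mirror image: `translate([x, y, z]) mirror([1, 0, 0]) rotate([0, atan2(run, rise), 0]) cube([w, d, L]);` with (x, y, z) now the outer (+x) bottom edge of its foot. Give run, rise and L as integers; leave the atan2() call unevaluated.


translate([260, 0, 624]) cube([94, 932, 89]);
translate([0, 55, 0]) rotate([0, atan2(260, 624), 0]) cube([37, 40, 676]);
translate([614, 55, 0]) mirror([1, 0, 0]) rotate([0, atan2(260, 624), 0]) cube([37, 40, 676]);
translate([0, 837, 0]) rotate([0, atan2(260, 624), 0]) cube([37, 40, 676]);
translate([614, 837, 0]) mirror([1, 0, 0]) rotate([0, atan2(260, 624), 0]) cube([37, 40, 676]);


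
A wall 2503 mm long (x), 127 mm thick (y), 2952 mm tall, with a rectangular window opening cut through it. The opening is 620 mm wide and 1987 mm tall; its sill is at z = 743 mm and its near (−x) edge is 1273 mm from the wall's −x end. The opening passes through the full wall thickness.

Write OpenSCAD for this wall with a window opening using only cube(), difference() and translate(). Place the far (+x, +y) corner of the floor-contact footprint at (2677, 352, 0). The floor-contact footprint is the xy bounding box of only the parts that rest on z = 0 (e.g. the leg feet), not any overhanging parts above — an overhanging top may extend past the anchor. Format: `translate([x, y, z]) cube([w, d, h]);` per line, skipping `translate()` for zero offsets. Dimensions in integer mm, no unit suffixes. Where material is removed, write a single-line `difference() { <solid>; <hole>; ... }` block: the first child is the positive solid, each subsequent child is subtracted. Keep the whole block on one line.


difference() { translate([174, 225, 0]) cube([2503, 127, 2952]); translate([1447, 225, 743]) cube([620, 127, 1987]); }


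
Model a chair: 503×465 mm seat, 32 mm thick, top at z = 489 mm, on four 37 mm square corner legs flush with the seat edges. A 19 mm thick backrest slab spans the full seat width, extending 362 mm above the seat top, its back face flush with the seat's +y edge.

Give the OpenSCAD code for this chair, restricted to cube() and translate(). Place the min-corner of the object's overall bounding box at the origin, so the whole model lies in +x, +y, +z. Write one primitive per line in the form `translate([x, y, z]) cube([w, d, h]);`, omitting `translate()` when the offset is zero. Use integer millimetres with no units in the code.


// leg_h = 489 - 32 = 457
translate([0, 0, 457]) cube([503, 465, 32]);
cube([37, 37, 457]);
translate([466, 0, 0]) cube([37, 37, 457]);
translate([0, 428, 0]) cube([37, 37, 457]);
translate([466, 428, 0]) cube([37, 37, 457]);
translate([0, 446, 489]) cube([503, 19, 362]);


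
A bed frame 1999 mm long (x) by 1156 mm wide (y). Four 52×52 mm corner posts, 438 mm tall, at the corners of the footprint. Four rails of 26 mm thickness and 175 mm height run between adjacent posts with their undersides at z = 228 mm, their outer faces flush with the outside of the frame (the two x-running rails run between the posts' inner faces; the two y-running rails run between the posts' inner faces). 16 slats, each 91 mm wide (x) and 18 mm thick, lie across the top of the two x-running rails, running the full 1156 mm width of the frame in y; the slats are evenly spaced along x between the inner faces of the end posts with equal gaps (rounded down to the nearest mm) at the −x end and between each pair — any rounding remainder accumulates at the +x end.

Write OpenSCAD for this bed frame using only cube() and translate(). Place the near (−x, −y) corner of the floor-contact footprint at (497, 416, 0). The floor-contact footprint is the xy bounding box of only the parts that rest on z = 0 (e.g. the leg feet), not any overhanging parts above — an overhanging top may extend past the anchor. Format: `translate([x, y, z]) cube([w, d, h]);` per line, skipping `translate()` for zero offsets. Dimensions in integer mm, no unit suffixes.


// slat z = rail_z + rail_h = 228 + 175 = 403
// slat gap = ⌊(1895 − 16·91) / 17⌋ = 25
translate([497, 416, 0]) cube([52, 52, 438]);
translate([497, 1520, 0]) cube([52, 52, 438]);
translate([2444, 416, 0]) cube([52, 52, 438]);
translate([2444, 1520, 0]) cube([52, 52, 438]);
translate([549, 416, 228]) cube([1895, 26, 175]);
translate([549, 1546, 228]) cube([1895, 26, 175]);
translate([497, 468, 228]) cube([26, 1052, 175]);
translate([2470, 468, 228]) cube([26, 1052, 175]);
translate([574, 416, 403]) cube([91, 1156, 18]);
translate([690, 416, 403]) cube([91, 1156, 18]);
translate([806, 416, 403]) cube([91, 1156, 18]);
translate([922, 416, 403]) cube([91, 1156, 18]);
translate([1038, 416, 403]) cube([91, 1156, 18]);
translate([1154, 416, 403]) cube([91, 1156, 18]);
translate([1270, 416, 403]) cube([91, 1156, 18]);
translate([1386, 416, 403]) cube([91, 1156, 18]);
translate([1502, 416, 403]) cube([91, 1156, 18]);
translate([1618, 416, 403]) cube([91, 1156, 18]);
translate([1734, 416, 403]) cube([91, 1156, 18]);
translate([1850, 416, 403]) cube([91, 1156, 18]);
translate([1966, 416, 403]) cube([91, 1156, 18]);
translate([2082, 416, 403]) cube([91, 1156, 18]);
translate([2198, 416, 403]) cube([91, 1156, 18]);
translate([2314, 416, 403]) cube([91, 1156, 18]);


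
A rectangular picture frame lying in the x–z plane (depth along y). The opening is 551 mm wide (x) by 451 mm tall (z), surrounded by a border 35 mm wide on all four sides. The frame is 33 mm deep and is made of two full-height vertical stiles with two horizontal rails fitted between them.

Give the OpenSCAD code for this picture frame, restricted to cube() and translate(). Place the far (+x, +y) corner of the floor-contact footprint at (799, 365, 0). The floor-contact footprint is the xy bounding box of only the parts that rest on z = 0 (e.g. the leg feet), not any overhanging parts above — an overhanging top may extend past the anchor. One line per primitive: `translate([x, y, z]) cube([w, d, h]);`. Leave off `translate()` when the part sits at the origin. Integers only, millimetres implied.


translate([178, 332, 0]) cube([35, 33, 521]);
translate([764, 332, 0]) cube([35, 33, 521]);
translate([213, 332, 0]) cube([551, 33, 35]);
translate([213, 332, 486]) cube([551, 33, 35]);


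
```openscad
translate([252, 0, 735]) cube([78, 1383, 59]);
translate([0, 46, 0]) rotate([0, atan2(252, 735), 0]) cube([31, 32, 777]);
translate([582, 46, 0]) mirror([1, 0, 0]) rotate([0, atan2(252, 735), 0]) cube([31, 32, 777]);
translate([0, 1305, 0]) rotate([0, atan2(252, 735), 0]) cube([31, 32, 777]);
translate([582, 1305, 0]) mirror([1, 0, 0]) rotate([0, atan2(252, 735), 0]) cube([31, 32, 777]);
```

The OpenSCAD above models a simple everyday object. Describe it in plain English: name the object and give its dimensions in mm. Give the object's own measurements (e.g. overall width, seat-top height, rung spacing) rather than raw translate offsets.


A sawhorse. A 78×1383×59 mm beam (x, y, z) sits on two A-frame leg pairs. Each pair is two raked legs of 31×32 mm section (32 mm along y) splaying symmetrically in x. Each leg rises 735 mm vertically over 252 mm of horizontal reach and is 777 mm long along its own axis. Every leg's outer bottom edge rests on the floor and its outer top edge meets a bottom edge of the beam — the left legs (tilting toward +x) meet the beam's −x bottom edge, the right legs (their mirror images, tilting toward −x) meet its +x bottom edge — so the leg tops tuck under the beam, the beam's underside is 735 mm above the floor, and the feet are 582 mm apart outside-to-outside with the beam centred between them. The two leg pairs are set in 46 mm from either end of the beam.


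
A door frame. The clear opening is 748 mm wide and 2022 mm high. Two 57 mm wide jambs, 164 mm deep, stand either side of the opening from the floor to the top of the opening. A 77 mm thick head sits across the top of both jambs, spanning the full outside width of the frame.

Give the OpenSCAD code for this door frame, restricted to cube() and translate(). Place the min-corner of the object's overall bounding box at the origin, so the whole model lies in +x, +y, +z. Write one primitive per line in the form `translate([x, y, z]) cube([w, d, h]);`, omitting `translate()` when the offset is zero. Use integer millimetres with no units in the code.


cube([57, 164, 2022]);
translate([805, 0, 0]) cube([57, 164, 2022]);
translate([0, 0, 2022]) cube([862, 164, 77]);


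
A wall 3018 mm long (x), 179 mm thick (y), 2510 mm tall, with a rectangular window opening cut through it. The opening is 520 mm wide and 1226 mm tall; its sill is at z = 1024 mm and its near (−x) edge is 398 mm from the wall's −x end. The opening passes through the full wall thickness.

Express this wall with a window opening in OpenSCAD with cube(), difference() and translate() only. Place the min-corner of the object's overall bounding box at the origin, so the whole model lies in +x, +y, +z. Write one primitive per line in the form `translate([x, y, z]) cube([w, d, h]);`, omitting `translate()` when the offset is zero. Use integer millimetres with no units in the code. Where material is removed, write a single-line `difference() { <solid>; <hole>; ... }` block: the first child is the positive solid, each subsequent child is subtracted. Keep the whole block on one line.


difference() { cube([3018, 179, 2510]); translate([398, 0, 1024]) cube([520, 179, 1226]); }


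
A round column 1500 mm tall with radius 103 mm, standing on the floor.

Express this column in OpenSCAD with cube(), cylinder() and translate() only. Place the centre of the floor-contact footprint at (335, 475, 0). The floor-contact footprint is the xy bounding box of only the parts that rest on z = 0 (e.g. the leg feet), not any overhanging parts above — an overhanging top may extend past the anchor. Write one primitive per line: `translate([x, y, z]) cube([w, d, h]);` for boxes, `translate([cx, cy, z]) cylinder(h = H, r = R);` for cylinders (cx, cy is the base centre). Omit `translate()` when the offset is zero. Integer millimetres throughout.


translate([335, 475, 0]) cylinder(h = 1500, r = 103);


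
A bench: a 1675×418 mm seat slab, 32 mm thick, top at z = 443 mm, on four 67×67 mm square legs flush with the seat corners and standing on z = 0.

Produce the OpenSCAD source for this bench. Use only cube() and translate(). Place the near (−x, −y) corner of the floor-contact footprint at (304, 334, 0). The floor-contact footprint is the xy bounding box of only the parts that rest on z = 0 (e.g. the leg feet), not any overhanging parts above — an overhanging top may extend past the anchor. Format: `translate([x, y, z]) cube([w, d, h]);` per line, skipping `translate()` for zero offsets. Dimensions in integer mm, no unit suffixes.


translate([304, 334, 411]) cube([1675, 418, 32]);
translate([304, 334, 0]) cube([67, 67, 411]);
translate([304, 685, 0]) cube([67, 67, 411]);
translate([1912, 334, 0]) cube([67, 67, 411]);
translate([1912, 685, 0]) cube([67, 67, 411]);


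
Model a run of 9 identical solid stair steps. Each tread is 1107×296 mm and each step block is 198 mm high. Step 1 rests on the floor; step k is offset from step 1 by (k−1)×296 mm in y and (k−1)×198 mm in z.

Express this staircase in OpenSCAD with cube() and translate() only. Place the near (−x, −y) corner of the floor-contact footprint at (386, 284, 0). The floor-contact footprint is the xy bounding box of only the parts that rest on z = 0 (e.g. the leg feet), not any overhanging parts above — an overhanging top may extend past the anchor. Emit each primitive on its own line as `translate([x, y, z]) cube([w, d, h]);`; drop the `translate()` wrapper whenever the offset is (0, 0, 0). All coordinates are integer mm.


translate([386, 284, 0]) cube([1107, 296, 198]);
translate([386, 580, 198]) cube([1107, 296, 198]);
translate([386, 876, 396]) cube([1107, 296, 198]);
translate([386, 1172, 594]) cube([1107, 296, 198]);
translate([386, 1468, 792]) cube([1107, 296, 198]);
translate([386, 1764, 990]) cube([1107, 296, 198]);
translate([386, 2060, 1188]) cube([1107, 296, 198]);
translate([386, 2356, 1386]) cube([1107, 296, 198]);
translate([386, 2652, 1584]) cube([1107, 296, 198]);


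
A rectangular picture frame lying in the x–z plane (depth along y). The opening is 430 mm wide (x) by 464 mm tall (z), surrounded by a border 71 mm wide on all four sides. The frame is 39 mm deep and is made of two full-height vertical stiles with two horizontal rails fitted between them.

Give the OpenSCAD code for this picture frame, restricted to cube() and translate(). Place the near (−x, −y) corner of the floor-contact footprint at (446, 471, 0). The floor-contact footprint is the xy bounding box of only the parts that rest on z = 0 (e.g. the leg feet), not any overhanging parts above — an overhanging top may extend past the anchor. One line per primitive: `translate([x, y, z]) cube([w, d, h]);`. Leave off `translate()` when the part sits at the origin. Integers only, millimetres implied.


translate([446, 471, 0]) cube([71, 39, 606]);
translate([947, 471, 0]) cube([71, 39, 606]);
translate([517, 471, 0]) cube([430, 39, 71]);
translate([517, 471, 535]) cube([430, 39, 71]);


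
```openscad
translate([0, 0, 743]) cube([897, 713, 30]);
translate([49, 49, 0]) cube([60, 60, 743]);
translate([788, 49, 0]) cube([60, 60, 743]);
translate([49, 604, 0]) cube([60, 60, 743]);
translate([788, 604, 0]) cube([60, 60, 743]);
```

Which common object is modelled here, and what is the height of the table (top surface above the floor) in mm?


A table. The table height is 773 mm.

A 897×713×30 slab sits at z = 743 on four 60 mm square posts — a table. The top surface is at 743 + 30 = 773 mm.


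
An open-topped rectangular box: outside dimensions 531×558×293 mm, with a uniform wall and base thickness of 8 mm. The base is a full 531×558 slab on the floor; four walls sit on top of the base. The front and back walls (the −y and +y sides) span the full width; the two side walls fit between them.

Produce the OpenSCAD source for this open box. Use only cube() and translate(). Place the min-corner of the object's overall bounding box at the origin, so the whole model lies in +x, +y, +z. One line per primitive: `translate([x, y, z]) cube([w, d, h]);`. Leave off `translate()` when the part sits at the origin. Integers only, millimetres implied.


cube([531, 558, 8]);
translate([0, 0, 8]) cube([531, 8, 285]);
translate([0, 550, 8]) cube([531, 8, 285]);
translate([0, 8, 8]) cube([8, 542, 285]);
translate([523, 8, 8]) cube([8, 542, 285]);


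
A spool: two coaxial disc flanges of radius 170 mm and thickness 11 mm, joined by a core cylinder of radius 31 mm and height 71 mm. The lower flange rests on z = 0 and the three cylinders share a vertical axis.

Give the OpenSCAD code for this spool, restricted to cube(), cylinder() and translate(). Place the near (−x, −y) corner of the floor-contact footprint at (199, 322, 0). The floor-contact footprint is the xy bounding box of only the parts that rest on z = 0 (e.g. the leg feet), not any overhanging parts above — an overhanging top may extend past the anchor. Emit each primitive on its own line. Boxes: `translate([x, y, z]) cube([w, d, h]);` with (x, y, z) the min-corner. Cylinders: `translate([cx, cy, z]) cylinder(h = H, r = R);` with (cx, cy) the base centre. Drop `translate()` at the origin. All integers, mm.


translate([369, 492, 0]) cylinder(h = 11, r = 170);
translate([369, 492, 11]) cylinder(h = 71, r = 31);
translate([369, 492, 82]) cylinder(h = 11, r = 170);


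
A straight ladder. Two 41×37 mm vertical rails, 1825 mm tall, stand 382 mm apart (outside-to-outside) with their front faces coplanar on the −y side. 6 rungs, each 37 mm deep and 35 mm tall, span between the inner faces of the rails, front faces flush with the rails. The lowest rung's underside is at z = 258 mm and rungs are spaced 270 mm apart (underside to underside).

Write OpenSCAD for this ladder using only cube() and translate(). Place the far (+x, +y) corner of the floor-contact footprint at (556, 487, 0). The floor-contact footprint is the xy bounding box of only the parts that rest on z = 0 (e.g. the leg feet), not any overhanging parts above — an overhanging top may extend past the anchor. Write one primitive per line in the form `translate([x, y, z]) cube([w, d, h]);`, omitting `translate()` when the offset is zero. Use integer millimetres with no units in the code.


translate([174, 450, 0]) cube([41, 37, 1825]);
translate([515, 450, 0]) cube([41, 37, 1825]);
translate([215, 450, 258]) cube([300, 37, 35]);
translate([215, 450, 528]) cube([300, 37, 35]);
translate([215, 450, 798]) cube([300, 37, 35]);
translate([215, 450, 1068]) cube([300, 37, 35]);
translate([215, 450, 1338]) cube([300, 37, 35]);
translate([215, 450, 1608]) cube([300, 37, 35]);


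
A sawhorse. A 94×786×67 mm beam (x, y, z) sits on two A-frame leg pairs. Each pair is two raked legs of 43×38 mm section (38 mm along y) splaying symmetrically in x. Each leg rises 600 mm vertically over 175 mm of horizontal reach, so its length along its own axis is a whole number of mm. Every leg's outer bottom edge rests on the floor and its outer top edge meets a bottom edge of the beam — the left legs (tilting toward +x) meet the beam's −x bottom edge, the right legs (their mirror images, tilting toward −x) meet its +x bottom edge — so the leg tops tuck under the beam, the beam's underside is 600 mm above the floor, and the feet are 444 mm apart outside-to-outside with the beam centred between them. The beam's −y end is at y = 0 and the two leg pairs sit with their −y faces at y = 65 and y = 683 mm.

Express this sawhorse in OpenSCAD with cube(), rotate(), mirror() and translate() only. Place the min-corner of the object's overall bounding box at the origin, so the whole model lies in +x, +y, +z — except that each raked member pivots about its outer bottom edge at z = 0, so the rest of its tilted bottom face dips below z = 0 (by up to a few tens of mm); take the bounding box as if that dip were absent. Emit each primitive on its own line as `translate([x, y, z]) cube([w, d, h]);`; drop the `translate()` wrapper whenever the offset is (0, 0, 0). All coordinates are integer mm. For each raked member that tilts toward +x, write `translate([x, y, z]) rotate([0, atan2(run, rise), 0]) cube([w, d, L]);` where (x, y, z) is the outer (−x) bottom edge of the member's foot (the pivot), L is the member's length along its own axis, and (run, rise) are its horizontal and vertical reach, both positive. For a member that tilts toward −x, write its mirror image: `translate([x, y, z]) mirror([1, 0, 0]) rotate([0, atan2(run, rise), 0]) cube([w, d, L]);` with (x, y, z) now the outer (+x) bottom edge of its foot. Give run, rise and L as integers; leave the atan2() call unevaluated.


translate([175, 0, 600]) cube([94, 786, 67]);
translate([0, 65, 0]) rotate([0, atan2(175, 600), 0]) cube([43, 38, 625]);
translate([444, 65, 0]) mirror([1, 0, 0]) rotate([0, atan2(175, 600), 0]) cube([43, 38, 625]);
translate([0, 683, 0]) rotate([0, atan2(175, 600), 0]) cube([43, 38, 625]);
translate([444, 683, 0]) mirror([1, 0, 0]) rotate([0, atan2(175, 600), 0]) cube([43, 38, 625]);


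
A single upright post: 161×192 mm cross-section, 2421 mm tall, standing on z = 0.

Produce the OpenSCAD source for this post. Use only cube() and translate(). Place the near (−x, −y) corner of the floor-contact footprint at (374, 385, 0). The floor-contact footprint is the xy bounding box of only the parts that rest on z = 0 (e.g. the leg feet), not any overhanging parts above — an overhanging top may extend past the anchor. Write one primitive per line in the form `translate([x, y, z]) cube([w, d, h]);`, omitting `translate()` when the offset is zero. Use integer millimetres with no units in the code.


translate([374, 385, 0]) cube([161, 192, 2421]);


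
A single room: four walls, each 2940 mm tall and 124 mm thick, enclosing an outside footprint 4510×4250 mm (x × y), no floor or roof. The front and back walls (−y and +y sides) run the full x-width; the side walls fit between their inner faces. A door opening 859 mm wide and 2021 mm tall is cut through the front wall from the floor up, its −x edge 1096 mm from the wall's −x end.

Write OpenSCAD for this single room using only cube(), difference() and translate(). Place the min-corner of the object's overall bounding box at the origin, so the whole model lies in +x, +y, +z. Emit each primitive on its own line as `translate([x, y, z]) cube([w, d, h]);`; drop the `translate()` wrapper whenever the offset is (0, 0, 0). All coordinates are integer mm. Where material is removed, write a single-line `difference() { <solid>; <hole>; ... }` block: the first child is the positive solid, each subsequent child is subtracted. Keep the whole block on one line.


difference() { cube([4510, 124, 2940]); translate([1096, 0, 0]) cube([859, 124, 2021]); }
translate([0, 4126, 0]) cube([4510, 124, 2940]);
translate([0, 124, 0]) cube([124, 4002, 2940]);
translate([4386, 124, 0]) cube([124, 4002, 2940]);


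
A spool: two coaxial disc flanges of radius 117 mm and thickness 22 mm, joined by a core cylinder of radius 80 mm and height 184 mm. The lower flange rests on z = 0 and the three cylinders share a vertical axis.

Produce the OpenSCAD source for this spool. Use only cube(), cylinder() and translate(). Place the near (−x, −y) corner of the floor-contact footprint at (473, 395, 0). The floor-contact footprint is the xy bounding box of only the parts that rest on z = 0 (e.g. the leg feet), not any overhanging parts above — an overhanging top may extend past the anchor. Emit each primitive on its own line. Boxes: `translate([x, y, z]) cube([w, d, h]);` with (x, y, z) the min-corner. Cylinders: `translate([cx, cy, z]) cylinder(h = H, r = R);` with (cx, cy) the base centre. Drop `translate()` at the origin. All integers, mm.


translate([590, 512, 0]) cylinder(h = 22, r = 117);
translate([590, 512, 22]) cylinder(h = 184, r = 80);
translate([590, 512, 206]) cylinder(h = 22, r = 117);


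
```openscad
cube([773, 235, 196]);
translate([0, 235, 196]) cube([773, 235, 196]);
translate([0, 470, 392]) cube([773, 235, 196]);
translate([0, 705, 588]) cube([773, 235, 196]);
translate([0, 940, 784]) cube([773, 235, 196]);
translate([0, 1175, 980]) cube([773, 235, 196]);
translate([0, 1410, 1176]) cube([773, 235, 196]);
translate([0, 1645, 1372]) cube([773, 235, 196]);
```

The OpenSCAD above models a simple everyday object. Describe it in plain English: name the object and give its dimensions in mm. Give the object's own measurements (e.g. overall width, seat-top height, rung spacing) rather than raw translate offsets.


A straight staircase of 8 solid steps. Each step is 773 mm wide (x), 235 mm deep (y, the going) and 196 mm tall (the rise). The first step rests on the floor; each subsequent step sits one going further in +y and one rise higher in +z, directly behind and above the previous step with no overlap.


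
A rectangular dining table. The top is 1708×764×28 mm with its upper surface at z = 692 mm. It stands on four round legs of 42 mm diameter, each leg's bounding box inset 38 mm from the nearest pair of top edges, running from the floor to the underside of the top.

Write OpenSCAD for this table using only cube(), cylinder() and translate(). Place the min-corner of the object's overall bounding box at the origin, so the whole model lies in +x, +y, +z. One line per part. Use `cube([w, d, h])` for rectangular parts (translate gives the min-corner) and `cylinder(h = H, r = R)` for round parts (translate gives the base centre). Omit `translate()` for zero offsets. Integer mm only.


translate([0, 0, 664]) cube([1708, 764, 28]);
translate([59, 59, 0]) cylinder(h = 664, r = 21);
translate([1649, 59, 0]) cylinder(h = 664, r = 21);
translate([59, 705, 0]) cylinder(h = 664, r = 21);
translate([1649, 705, 0]) cylinder(h = 664, r = 21);


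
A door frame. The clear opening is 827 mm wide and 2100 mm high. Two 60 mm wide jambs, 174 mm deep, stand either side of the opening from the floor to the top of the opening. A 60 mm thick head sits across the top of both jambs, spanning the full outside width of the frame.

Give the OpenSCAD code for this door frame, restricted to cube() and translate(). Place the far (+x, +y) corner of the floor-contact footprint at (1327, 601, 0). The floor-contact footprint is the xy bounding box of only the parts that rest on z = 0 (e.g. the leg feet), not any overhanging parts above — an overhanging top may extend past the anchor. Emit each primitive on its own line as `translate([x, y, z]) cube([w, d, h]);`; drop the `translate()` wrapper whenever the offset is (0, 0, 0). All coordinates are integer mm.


translate([380, 427, 0]) cube([60, 174, 2100]);
translate([1267, 427, 0]) cube([60, 174, 2100]);
translate([380, 427, 2100]) cube([947, 174, 60]);


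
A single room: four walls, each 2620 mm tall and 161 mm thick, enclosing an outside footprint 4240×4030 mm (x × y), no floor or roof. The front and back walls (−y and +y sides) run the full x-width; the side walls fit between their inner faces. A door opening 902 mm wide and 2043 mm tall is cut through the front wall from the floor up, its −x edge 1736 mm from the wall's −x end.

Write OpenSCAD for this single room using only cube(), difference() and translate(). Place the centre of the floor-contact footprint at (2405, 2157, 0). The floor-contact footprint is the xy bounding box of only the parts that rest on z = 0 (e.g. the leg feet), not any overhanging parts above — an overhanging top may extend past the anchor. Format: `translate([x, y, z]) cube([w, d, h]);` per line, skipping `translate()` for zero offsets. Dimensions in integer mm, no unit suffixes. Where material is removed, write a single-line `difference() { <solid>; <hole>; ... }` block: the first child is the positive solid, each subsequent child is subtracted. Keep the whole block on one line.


difference() { translate([285, 142, 0]) cube([4240, 161, 2620]); translate([2021, 142, 0]) cube([902, 161, 2043]); }
translate([285, 4011, 0]) cube([4240, 161, 2620]);
translate([285, 303, 0]) cube([161, 3708, 2620]);
translate([4364, 303, 0]) cube([161, 3708, 2620]);


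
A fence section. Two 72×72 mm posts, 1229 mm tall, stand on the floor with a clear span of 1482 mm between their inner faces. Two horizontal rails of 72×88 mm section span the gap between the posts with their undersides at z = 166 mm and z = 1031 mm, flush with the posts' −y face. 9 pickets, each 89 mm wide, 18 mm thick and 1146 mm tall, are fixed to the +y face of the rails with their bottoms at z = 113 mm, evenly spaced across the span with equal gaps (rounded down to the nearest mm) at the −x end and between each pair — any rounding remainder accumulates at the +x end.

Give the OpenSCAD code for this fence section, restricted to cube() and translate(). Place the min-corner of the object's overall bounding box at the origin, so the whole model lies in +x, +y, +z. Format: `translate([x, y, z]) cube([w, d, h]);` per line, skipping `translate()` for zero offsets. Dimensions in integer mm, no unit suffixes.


cube([72, 72, 1229]);
translate([1554, 0, 0]) cube([72, 72, 1229]);
translate([72, 0, 166]) cube([1482, 72, 88]);
translate([72, 0, 1031]) cube([1482, 72, 88]);
translate([140, 72, 113]) cube([89, 18, 1146]);
translate([297, 72, 113]) cube([89, 18, 1146]);
translate([454, 72, 113]) cube([89, 18, 1146]);
translate([611, 72, 113]) cube([89, 18, 1146]);
translate([768, 72, 113]) cube([89, 18, 1146]);
translate([925, 72, 113]) cube([89, 18, 1146]);
translate([1082, 72, 113]) cube([89, 18, 1146]);
translate([1239, 72, 113]) cube([89, 18, 1146]);
translate([1396, 72, 113]) cube([89, 18, 1146]);


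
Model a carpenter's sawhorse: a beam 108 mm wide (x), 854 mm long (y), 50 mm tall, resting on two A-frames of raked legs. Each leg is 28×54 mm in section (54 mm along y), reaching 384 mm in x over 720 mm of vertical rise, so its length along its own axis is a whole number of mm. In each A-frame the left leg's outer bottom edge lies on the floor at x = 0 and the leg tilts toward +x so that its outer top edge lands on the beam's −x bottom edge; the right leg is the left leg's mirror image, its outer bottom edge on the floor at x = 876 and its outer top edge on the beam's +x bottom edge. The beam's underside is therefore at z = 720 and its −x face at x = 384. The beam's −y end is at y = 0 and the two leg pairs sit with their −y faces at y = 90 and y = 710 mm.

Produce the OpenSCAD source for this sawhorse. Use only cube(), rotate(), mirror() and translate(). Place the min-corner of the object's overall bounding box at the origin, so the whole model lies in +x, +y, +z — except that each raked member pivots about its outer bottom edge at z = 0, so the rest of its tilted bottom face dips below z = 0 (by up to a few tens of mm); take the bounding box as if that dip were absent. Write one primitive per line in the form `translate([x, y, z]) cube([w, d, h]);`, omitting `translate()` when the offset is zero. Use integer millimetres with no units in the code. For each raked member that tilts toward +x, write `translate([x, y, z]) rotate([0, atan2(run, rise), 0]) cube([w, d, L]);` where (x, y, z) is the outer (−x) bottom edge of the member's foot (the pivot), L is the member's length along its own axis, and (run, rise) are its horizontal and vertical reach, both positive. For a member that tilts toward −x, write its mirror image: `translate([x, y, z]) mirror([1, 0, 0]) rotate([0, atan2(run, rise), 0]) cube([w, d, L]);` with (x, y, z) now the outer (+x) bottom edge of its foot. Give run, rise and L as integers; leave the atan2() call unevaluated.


translate([384, 0, 720]) cube([108, 854, 50]);
translate([0, 90, 0]) rotate([0, atan2(384, 720), 0]) cube([28, 54, 816]);
translate([876, 90, 0]) mirror([1, 0, 0]) rotate([0, atan2(384, 720), 0]) cube([28, 54, 816]);
translate([0, 710, 0]) rotate([0, atan2(384, 720), 0]) cube([28, 54, 816]);
translate([876, 710, 0]) mirror([1, 0, 0]) rotate([0, atan2(384, 720), 0]) cube([28, 54, 816]);


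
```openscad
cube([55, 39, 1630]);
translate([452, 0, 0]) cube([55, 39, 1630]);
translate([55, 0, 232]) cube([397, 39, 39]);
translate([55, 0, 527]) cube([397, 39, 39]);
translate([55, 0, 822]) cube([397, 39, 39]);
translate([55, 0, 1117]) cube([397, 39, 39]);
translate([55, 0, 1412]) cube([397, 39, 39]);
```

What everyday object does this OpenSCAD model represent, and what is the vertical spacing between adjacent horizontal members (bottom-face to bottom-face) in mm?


A ladder. The rung spacing is 295 mm.

Two tall 55×39 posts with 5 short bars between them — a ladder. Adjacent rungs sit at z = 232 and z = 527, so the spacing is 527 − 232 = 295 mm.


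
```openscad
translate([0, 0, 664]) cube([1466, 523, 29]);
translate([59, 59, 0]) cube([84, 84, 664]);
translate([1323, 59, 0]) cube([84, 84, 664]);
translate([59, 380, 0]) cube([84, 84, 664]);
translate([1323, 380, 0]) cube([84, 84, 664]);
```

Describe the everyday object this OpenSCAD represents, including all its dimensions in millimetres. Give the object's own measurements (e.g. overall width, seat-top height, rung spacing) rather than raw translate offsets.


A table: top 1466 mm (x) × 523 mm (y), 29 mm thick, upper face at z = 693 mm, on four 84×84 mm square legs, each inset 59 mm from the nearest pair of top edges from z = 0 to the bottom of the top.


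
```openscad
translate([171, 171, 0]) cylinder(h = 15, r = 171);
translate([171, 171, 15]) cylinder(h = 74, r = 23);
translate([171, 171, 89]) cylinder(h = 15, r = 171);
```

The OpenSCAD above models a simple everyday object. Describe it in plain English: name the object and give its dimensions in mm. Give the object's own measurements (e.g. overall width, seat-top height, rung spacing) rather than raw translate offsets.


A spool: two coaxial disc flanges of radius 171 mm and thickness 15 mm, joined by a core cylinder of radius 23 mm and height 74 mm. The lower flange rests on z = 0 and the three cylinders share a vertical axis.


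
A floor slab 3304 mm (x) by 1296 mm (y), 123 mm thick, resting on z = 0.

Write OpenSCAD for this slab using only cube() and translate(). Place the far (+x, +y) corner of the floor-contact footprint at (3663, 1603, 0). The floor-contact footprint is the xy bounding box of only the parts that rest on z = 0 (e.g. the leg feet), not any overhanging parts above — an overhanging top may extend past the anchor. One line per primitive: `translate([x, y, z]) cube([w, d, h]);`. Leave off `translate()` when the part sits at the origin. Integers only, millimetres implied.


translate([359, 307, 0]) cube([3304, 1296, 123]);


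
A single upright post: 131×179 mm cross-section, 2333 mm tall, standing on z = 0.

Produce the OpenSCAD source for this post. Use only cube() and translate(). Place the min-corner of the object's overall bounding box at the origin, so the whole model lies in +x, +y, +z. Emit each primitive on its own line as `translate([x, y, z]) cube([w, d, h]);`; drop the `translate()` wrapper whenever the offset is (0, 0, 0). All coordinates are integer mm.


cube([131, 179, 2333]);


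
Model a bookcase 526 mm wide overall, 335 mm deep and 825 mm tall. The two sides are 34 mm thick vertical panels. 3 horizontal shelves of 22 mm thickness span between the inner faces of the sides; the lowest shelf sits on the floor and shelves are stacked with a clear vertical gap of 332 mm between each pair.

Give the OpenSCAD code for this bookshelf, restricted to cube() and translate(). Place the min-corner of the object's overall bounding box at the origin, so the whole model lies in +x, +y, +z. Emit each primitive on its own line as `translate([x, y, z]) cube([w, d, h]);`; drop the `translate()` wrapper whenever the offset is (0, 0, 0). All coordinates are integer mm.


cube([34, 335, 825]);
translate([492, 0, 0]) cube([34, 335, 825]);
translate([34, 0, 0]) cube([458, 335, 22]);
translate([34, 0, 354]) cube([458, 335, 22]);
translate([34, 0, 708]) cube([458, 335, 22]);


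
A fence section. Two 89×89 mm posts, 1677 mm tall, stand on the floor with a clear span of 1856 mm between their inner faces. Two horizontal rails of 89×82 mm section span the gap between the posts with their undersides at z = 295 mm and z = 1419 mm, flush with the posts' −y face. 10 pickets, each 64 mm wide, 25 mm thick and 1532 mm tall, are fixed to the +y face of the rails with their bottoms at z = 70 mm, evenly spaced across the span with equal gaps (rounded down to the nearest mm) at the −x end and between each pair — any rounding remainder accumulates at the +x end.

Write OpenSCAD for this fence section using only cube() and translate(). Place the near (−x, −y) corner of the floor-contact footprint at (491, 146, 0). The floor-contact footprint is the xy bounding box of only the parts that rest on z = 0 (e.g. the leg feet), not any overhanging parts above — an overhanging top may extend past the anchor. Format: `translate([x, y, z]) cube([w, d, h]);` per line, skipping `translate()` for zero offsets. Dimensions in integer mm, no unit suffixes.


translate([491, 146, 0]) cube([89, 89, 1677]);
translate([2436, 146, 0]) cube([89, 89, 1677]);
translate([580, 146, 295]) cube([1856, 89, 82]);
translate([580, 146, 1419]) cube([1856, 89, 82]);
translate([690, 235, 70]) cube([64, 25, 1532]);
translate([864, 235, 70]) cube([64, 25, 1532]);
translate([1038, 235, 70]) cube([64, 25, 1532]);
translate([1212, 235, 70]) cube([64, 25, 1532]);
translate([1386, 235, 70]) cube([64, 25, 1532]);
translate([1560, 235, 70]) cube([64, 25, 1532]);
translate([1734, 235, 70]) cube([64, 25, 1532]);
translate([1908, 235, 70]) cube([64, 25, 1532]);
translate([2082, 235, 70]) cube([64, 25, 1532]);
translate([2256, 235, 70]) cube([64, 25, 1532]);


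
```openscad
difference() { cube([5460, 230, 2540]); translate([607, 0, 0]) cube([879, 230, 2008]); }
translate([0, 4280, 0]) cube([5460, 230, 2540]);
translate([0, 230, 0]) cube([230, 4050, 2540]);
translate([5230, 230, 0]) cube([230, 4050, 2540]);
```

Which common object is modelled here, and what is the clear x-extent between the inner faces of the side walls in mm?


A single room. The interior width is 5000 mm.

Four walls enclosing a rectangle with a door in the front wall — a room. Outside width 5460 minus two 230 mm walls gives 5000 mm.


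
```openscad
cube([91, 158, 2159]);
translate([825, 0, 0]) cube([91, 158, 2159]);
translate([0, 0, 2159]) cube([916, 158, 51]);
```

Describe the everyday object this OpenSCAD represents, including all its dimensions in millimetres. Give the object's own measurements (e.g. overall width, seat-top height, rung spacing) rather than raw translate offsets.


A door frame. The clear opening is 734 mm wide and 2159 mm high. Two 91 mm wide jambs, 158 mm deep, stand either side of the opening from the floor to the top of the opening. A 51 mm thick head sits across the top of both jambs, spanning the full outside width of the frame.


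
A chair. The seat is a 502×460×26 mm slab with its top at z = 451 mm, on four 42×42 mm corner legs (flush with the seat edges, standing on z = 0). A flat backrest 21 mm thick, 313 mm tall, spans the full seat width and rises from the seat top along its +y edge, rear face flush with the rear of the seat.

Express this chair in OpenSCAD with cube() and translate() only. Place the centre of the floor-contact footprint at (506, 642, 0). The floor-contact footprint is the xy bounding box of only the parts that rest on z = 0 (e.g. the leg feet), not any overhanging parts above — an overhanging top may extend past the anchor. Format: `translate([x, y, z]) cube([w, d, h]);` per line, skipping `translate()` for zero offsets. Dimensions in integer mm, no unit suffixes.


translate([255, 412, 425]) cube([502, 460, 26]);
translate([255, 412, 0]) cube([42, 42, 425]);
translate([715, 412, 0]) cube([42, 42, 425]);
translate([255, 830, 0]) cube([42, 42, 425]);
translate([715, 830, 0]) cube([42, 42, 425]);
translate([255, 851, 451]) cube([502, 21, 313]);


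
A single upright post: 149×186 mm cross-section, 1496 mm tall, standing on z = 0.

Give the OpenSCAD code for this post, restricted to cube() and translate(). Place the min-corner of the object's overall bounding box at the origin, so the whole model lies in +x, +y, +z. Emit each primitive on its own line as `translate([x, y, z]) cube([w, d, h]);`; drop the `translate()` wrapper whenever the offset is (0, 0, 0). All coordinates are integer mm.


cube([149, 186, 1496]);
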